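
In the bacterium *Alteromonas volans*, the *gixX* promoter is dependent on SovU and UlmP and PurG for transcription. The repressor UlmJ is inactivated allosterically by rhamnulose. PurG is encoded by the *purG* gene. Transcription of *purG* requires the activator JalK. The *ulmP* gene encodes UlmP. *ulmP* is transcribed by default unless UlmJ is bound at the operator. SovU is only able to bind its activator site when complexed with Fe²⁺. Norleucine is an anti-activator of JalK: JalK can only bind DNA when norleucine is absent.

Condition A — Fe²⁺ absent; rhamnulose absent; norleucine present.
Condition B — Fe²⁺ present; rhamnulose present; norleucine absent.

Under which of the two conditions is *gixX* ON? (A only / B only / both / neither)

Condition A:
Fe²⁺ is absent, so SovU is inactive.
Rhamnulose is absent, so UlmJ is active.
With repressor UlmJ bound, *ulmP* is not transcribed.
So UlmP is not produced.
Norleucine is present, so JalK is inactive.
Required activator JalK is absent, so *purG* is not transcribed.
So PurG is not produced.
Required activator SovU is absent, so *gixX* is not transcribed.
→ *gixX* is OFF in A.
Condition B:
Fe²⁺ is present, so SovU is active.
Rhamnulose is present, so UlmJ is inactive.
With no repressor bound, *ulmP* is transcribed.
So UlmP is produced and active.
Norleucine is absent, so JalK is active.
No repressor is bound and JalK is active, so *purG* is transcribed.
So PurG is produced and active.
No repressor is bound and SovU and UlmP and PurG are active, so *gixX* is transcribed.
→ *gixX* is ON in B.

B only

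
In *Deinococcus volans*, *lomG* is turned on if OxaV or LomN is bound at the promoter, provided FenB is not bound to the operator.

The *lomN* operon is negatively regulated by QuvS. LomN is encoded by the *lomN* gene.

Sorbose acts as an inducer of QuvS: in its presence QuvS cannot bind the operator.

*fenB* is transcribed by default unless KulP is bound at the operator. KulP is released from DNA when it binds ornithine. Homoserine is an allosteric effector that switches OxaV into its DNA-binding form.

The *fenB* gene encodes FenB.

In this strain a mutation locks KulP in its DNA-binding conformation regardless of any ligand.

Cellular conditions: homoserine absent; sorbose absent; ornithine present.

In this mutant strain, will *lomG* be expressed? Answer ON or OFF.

KulP is constitutively active in this strain.
With repressor KulP bound, *fenB* is not transcribed.
So FenB is not produced.
Homoserine is absent, so OxaV is inactive.
Sorbose is absent, so QuvS is active.
With repressor QuvS bound, *lomN* is not transcribed.
So LomN is not produced.
No activator is available at the *lomG* promoter, so *lomG* is not transcribed.

OFF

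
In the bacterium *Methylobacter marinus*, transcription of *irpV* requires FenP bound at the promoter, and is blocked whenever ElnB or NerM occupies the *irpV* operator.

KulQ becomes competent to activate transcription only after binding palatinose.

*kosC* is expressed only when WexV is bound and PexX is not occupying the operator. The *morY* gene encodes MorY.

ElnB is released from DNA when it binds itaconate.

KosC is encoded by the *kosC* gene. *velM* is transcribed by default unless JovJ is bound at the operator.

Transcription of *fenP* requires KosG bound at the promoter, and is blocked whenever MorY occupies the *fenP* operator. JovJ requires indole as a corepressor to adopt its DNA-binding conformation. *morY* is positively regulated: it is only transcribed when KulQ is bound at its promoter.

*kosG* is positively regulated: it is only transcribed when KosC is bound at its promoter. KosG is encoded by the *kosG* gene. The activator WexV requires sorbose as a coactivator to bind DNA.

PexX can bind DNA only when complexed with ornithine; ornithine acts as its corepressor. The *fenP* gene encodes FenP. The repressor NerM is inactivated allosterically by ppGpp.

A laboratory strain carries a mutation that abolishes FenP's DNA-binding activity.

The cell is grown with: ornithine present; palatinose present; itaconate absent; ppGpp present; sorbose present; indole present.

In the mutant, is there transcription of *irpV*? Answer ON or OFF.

OFF

Itaconate is absent, so ElnB is active.
ppGpp is present, so NerM is inactive.
FenP is non-functional in this strain, so it has no effect.
With repressor ElnB bound, *irpV* is not transcribed.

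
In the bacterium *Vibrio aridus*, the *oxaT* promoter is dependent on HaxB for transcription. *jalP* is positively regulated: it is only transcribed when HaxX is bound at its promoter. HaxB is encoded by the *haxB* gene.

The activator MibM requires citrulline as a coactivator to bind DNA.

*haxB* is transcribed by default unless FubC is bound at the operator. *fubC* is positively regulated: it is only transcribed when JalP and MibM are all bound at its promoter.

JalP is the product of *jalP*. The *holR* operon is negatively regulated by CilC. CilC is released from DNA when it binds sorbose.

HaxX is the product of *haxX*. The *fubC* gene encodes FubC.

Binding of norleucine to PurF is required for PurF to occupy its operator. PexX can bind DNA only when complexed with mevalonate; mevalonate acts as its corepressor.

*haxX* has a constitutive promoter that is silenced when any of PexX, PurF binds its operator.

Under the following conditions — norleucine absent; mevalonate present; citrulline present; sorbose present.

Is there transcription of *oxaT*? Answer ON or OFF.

Mevalonate is present, so PexX is active.
Norleucine is absent, so PurF is inactive.
With repressor PexX bound, *haxX* is not transcribed.
So HaxX is not produced.
Required activator HaxX is absent, so *jalP* is not transcribed.
So JalP is not produced.
Citrulline is present, so MibM is active.
Required activator JalP is absent, so *fubC* is not transcribed.
So FubC is not produced.
With no repressor bound, *haxB* is transcribed.
So HaxB is produced and active.
No repressor is bound and HaxB is active, so *oxaT* is transcribed.

ON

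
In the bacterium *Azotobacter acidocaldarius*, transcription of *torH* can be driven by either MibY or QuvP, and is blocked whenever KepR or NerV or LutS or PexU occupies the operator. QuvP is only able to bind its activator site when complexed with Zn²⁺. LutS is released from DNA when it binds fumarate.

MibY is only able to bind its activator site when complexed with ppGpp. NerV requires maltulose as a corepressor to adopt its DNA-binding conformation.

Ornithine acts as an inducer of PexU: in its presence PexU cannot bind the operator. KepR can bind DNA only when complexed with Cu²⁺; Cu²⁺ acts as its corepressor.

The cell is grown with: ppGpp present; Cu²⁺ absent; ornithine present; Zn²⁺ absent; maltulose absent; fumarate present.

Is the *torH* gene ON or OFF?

ON

Cu²⁺ is absent, so KepR is inactive.
ppGpp is present, so MibY is active.
Maltulose is absent, so NerV is inactive.
Zn²⁺ is absent, so QuvP is inactive.
Fumarate is present, so LutS is inactive.
Ornithine is present, so PexU is inactive.
Activator MibY is present, so *torH* is transcribed.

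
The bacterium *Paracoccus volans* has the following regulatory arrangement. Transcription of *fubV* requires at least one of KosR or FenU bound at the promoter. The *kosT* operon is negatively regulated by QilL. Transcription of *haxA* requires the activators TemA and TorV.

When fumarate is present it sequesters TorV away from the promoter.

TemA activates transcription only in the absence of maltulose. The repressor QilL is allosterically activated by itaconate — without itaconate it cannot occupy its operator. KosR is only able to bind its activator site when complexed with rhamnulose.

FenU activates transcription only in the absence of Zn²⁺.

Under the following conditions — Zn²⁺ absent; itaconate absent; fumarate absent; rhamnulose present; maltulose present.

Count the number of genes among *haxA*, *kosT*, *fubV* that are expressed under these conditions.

2

Maltulose is present, so TemA is inactive.
Fumarate is absent, so TorV is active.
Required activator TemA is absent, so *haxA* is not transcribed.
→ *haxA* is OFF.
Itaconate is absent, so QilL is inactive.
With no repressor bound, *kosT* is transcribed.
→ *kosT* is ON.
Rhamnulose is present, so KosR is active.
Zn²⁺ is absent, so FenU is active.
Activator KosR is present, so *fubV* is transcribed.
→ *fubV* is ON.
2 of the 3 genes are transcribed.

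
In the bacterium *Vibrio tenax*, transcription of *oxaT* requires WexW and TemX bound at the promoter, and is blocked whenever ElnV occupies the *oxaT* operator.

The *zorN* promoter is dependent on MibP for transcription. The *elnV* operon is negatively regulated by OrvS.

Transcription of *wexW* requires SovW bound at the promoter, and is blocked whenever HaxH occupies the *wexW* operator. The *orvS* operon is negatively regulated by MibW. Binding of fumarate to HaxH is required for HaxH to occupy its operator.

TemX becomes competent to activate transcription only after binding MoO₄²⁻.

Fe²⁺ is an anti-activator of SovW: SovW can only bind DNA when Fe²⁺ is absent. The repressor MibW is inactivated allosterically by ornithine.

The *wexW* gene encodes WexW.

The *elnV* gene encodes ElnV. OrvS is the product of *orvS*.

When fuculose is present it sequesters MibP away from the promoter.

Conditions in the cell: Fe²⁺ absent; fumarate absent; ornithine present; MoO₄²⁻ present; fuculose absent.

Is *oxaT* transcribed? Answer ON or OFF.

Fe²⁺ is absent, so SovW is active.
Fumarate is absent, so HaxH is inactive.
No repressor is bound and SovW is active, so *wexW* is transcribed.
So WexW is produced and active.
Ornithine is present, so MibW is inactive.
With no repressor bound, *orvS* is transcribed.
So OrvS is produced and active.
With repressor OrvS bound, *elnV* is not transcribed.
So ElnV is not produced.
MoO₄²⁻ is present, so TemX is active.
No repressor is bound and WexW and TemX are active, so *oxaT* is transcribed.

ON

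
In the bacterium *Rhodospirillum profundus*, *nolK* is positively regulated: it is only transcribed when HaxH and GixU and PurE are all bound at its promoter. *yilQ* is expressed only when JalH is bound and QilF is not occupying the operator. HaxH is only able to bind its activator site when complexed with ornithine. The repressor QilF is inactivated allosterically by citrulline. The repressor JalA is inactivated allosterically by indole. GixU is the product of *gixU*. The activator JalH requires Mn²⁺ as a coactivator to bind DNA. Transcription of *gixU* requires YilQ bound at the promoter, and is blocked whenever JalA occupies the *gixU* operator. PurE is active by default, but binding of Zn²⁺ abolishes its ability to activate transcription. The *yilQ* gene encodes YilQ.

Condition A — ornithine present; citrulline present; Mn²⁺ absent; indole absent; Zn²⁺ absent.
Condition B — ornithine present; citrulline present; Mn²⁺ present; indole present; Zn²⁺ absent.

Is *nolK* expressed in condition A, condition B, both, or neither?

B only

Condition A:
Ornithine is present, so HaxH is active.
Citrulline is present, so QilF is inactive.
Mn²⁺ is absent, so JalH is inactive.
Required activator JalH is absent, so *yilQ* is not transcribed.
So YilQ is not produced.
Indole is absent, so JalA is active.
With repressor JalA bound, *gixU* is not transcribed.
So GixU is not produced.
Zn²⁺ is absent, so PurE is active.
Required activator GixU is absent, so *nolK* is not transcribed.
→ *nolK* is OFF in A.
Condition B:
Ornithine is present, so HaxH is active.
Citrulline is present, so QilF is inactive.
Mn²⁺ is present, so JalH is active.
No repressor is bound and JalH is active, so *yilQ* is transcribed.
So YilQ is produced and active.
Indole is present, so JalA is inactive.
No repressor is bound and YilQ is active, so *gixU* is transcribed.
So GixU is produced and active.
Zn²⁺ is absent, so PurE is active.
No repressor is bound and HaxH and GixU and PurE are active, so *nolK* is transcribed.
→ *nolK* is ON in B.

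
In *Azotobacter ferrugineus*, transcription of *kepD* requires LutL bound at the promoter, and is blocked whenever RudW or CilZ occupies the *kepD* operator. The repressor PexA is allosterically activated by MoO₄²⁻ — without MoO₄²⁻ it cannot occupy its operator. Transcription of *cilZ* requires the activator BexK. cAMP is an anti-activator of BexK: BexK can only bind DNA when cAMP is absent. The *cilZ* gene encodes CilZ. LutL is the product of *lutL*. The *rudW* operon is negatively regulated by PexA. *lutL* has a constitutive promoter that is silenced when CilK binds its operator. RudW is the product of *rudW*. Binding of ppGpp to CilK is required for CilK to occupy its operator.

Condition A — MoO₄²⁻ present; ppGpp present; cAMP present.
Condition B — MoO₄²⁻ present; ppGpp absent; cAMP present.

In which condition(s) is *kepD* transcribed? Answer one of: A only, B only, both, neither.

Condition A:
MoO₄²⁻ is present, so PexA is active.
With repressor PexA bound, *rudW* is not transcribed.
So RudW is not produced.
ppGpp is present, so CilK is active.
With repressor CilK bound, *lutL* is not transcribed.
So LutL is not produced.
cAMP is present, so BexK is inactive.
Required activator BexK is absent, so *cilZ* is not transcribed.
So CilZ is not produced.
Required activator LutL is absent, so *kepD* is not transcribed.
→ *kepD* is OFF in A.
Condition B:
MoO₄²⁻ is present, so PexA is active.
With repressor PexA bound, *rudW* is not transcribed.
So RudW is not produced.
ppGpp is absent, so CilK is inactive.
With no repressor bound, *lutL* is transcribed.
So LutL is produced and active.
cAMP is present, so BexK is inactive.
Required activator BexK is absent, so *cilZ* is not transcribed.
So CilZ is not produced.
No repressor is bound and LutL is active, so *kepD* is transcribed.
→ *kepD* is ON in B.

B only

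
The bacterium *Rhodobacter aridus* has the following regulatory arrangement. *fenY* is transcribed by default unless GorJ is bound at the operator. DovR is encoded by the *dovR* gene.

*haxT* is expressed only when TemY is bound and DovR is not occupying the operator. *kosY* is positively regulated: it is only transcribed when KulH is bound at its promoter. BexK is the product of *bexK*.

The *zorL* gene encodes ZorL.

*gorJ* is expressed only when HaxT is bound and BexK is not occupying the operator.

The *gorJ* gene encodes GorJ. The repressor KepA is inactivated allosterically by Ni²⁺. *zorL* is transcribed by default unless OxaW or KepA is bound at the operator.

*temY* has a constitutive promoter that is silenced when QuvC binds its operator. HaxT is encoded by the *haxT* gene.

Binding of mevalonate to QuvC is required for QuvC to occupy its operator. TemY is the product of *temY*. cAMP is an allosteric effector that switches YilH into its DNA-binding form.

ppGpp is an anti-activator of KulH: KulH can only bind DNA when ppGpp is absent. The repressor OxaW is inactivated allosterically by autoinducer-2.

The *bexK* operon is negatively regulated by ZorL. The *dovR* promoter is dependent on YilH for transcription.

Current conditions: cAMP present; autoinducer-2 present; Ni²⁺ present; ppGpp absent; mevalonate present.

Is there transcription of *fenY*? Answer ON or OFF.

ON

Autoinducer-2 is present, so OxaW is inactive.
Ni²⁺ is present, so KepA is inactive.
With no repressor bound, *zorL* is transcribed.
So ZorL is produced and active.
With repressor ZorL bound, *bexK* is not transcribed.
So BexK is not produced.
Mevalonate is present, so QuvC is active.
With repressor QuvC bound, *temY* is not transcribed.
So TemY is not produced.
cAMP is present, so YilH is active.
No repressor is bound and YilH is active, so *dovR* is transcribed.
So DovR is produced and active.
With repressor DovR bound, *haxT* is not transcribed.
So HaxT is not produced.
Required activator HaxT is absent, so *gorJ* is not transcribed.
So GorJ is not produced.
With no repressor bound, *fenY* is transcribed.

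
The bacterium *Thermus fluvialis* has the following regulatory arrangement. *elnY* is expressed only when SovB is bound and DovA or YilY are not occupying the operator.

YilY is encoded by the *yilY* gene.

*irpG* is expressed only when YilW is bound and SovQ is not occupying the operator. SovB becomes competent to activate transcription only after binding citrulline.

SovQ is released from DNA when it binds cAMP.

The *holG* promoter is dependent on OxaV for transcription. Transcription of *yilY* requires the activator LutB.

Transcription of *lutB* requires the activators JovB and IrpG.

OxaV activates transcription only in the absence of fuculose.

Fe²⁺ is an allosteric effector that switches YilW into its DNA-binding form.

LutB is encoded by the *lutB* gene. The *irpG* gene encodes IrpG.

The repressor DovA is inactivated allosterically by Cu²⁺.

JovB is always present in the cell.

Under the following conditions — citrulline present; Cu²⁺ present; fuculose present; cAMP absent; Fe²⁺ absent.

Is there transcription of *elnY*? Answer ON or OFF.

ON

Citrulline is present, so SovB is active.
Cu²⁺ is present, so DovA is inactive.
JovB is produced constitutively and is active.
cAMP is absent, so SovQ is active.
Fe²⁺ is absent, so YilW is inactive.
With repressor SovQ bound, *irpG* is not transcribed.
So IrpG is not produced.
Required activator IrpG is absent, so *lutB* is not transcribed.
So LutB is not produced.
Required activator LutB is absent, so *yilY* is not transcribed.
So YilY is not produced.
No repressor is bound and SovB is active, so *elnY* is transcribed.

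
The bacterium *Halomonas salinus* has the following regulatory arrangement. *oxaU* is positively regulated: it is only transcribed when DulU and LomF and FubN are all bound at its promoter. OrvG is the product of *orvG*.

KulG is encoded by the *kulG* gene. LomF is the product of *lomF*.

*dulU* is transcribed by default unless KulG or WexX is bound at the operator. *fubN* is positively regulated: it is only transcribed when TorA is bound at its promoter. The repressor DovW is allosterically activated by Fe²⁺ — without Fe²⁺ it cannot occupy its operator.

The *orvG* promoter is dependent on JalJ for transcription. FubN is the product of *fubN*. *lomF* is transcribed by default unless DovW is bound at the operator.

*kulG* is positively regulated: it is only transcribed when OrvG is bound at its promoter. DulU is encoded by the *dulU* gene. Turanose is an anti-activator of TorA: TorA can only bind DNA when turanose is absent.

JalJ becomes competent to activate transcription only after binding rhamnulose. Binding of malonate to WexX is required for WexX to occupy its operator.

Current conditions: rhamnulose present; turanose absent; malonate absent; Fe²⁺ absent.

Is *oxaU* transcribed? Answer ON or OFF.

Rhamnulose is present, so JalJ is active.
No repressor is bound and JalJ is active, so *orvG* is transcribed.
So OrvG is produced and active.
No repressor is bound and OrvG is active, so *kulG* is transcribed.
So KulG is produced and active.
Malonate is absent, so WexX is inactive.
With repressor KulG bound, *dulU* is not transcribed.
So DulU is not produced.
Fe²⁺ is absent, so DovW is inactive.
With no repressor bound, *lomF* is transcribed.
So LomF is produced and active.
Turanose is absent, so TorA is active.
No repressor is bound and TorA is active, so *fubN* is transcribed.
So FubN is produced and active.
Required activator DulU is absent, so *oxaU* is not transcribed.

OFF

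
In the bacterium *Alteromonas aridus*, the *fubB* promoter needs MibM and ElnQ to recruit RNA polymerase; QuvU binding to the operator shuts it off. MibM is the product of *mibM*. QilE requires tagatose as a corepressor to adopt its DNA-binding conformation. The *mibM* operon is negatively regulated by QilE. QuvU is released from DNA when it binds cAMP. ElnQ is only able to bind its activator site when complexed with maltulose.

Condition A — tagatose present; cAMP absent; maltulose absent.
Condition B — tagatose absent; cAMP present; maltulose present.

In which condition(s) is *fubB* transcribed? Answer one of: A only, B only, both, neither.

Condition A:
Tagatose is present, so QilE is active.
With repressor QilE bound, *mibM* is not transcribed.
So MibM is not produced.
cAMP is absent, so QuvU is active.
Maltulose is absent, so ElnQ is inactive.
With repressor QuvU bound, *fubB* is not transcribed.
→ *fubB* is OFF in A.
Condition B:
Tagatose is absent, so QilE is inactive.
With no repressor bound, *mibM* is transcribed.
So MibM is produced and active.
cAMP is present, so QuvU is inactive.
Maltulose is present, so ElnQ is active.
No repressor is bound and MibM and ElnQ are active, so *fubB* is transcribed.
→ *fubB* is ON in B.

B only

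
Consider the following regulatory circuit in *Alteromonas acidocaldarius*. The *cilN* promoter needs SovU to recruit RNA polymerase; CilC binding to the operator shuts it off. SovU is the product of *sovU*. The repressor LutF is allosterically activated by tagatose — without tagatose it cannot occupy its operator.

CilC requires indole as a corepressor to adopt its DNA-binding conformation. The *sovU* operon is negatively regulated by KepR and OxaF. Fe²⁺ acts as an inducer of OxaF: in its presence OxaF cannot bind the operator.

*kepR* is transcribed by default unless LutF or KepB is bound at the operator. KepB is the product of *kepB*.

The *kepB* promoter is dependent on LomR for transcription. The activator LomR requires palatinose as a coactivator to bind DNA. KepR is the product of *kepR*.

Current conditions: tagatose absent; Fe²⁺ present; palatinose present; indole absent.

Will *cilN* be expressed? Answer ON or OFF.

ON

Indole is absent, so CilC is inactive.
Tagatose is absent, so LutF is inactive.
Palatinose is present, so LomR is active.
No repressor is bound and LomR is active, so *kepB* is transcribed.
So KepB is produced and active.
With repressor KepB bound, *kepR* is not transcribed.
So KepR is not produced.
Fe²⁺ is present, so OxaF is inactive.
With no repressor bound, *sovU* is transcribed.
So SovU is produced and active.
No repressor is bound and SovU is active, so *cilN* is transcribed.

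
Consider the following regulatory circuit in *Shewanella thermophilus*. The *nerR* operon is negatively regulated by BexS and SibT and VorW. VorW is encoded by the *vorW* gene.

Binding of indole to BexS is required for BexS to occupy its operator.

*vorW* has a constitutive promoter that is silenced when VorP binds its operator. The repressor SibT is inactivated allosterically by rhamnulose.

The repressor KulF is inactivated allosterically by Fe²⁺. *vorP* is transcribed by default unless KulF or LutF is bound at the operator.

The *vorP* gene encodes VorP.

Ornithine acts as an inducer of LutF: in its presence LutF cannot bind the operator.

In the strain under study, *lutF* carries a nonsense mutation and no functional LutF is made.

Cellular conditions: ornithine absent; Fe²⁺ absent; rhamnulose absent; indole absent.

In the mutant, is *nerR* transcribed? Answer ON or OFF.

Indole is absent, so BexS is inactive.
Rhamnulose is absent, so SibT is active.
Fe²⁺ is absent, so KulF is active.
LutF is non-functional in this strain, so it has no effect.
With repressor KulF bound, *vorP* is not transcribed.
So VorP is not produced.
With no repressor bound, *vorW* is transcribed.
So VorW is produced and active.
With repressor SibT bound, *nerR* is not transcribed.

OFF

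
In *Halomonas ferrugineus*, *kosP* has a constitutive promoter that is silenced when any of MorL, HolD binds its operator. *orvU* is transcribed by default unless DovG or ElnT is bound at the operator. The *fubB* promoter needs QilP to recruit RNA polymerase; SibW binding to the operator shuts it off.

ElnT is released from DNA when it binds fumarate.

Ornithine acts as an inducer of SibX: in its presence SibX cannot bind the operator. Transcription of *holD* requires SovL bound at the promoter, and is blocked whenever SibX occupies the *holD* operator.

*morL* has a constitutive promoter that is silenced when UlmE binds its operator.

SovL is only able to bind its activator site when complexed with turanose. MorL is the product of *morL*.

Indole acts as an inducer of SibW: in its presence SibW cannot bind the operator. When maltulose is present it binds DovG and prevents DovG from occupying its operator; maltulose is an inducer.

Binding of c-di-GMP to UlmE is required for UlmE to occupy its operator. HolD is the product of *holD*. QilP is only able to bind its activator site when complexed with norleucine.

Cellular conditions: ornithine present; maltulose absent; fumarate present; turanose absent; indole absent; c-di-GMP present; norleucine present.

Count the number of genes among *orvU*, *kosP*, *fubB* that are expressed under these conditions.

Maltulose is absent, so DovG is active.
Fumarate is present, so ElnT is inactive.
With repressor DovG bound, *orvU* is not transcribed.
→ *orvU* is OFF.
c-di-GMP is present, so UlmE is active.
With repressor UlmE bound, *morL* is not transcribed.
So MorL is not produced.
Ornithine is present, so SibX is inactive.
Turanose is absent, so SovL is inactive.
Required activator SovL is absent, so *holD* is not transcribed.
So HolD is not produced.
With no repressor bound, *kosP* is transcribed.
→ *kosP* is ON.
Norleucine is present, so QilP is active.
Indole is absent, so SibW is active.
With repressor SibW bound, *fubB* is not transcribed.
→ *fubB* is OFF.
1 of the 3 genes is transcribed.

1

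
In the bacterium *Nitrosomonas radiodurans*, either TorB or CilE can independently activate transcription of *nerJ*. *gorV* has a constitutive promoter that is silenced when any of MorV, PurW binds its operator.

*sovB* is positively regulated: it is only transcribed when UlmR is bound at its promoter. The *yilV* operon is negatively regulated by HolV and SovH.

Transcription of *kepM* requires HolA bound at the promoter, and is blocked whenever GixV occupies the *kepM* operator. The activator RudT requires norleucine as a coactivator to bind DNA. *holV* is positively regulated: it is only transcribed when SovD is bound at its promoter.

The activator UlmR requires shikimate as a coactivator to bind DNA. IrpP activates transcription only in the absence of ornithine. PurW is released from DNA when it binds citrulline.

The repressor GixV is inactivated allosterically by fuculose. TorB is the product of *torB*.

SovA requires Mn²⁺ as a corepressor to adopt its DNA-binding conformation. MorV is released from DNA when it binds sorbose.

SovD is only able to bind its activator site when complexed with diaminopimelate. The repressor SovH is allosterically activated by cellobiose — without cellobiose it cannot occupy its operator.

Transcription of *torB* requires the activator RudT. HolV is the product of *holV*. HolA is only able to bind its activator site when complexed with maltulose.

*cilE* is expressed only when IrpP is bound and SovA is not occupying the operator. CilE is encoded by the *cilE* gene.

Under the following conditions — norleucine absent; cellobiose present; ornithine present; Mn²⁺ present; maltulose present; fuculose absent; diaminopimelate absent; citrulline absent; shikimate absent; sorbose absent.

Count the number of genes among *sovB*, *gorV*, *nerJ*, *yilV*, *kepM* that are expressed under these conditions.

0

Shikimate is absent, so UlmR is inactive.
Required activator UlmR is absent, so *sovB* is not transcribed.
→ *sovB* is OFF.
Sorbose is absent, so MorV is active.
Citrulline is absent, so PurW is active.
With repressor MorV bound, *gorV* is not transcribed.
→ *gorV* is OFF.
Norleucine is absent, so RudT is inactive.
Required activator RudT is absent, so *torB* is not transcribed.
So TorB is not produced.
Ornithine is present, so IrpP is inactive.
Mn²⁺ is present, so SovA is active.
With repressor SovA bound, *cilE* is not transcribed.
So CilE is not produced.
No activator is available at the *nerJ* promoter, so *nerJ* is not transcribed.
→ *nerJ* is OFF.
Diaminopimelate is absent, so SovD is inactive.
Required activator SovD is absent, so *holV* is not transcribed.
So HolV is not produced.
Cellobiose is present, so SovH is active.
With repressor SovH bound, *yilV* is not transcribed.
→ *yilV* is OFF.
Maltulose is present, so HolA is active.
Fuculose is absent, so GixV is active.
With repressor GixV bound, *kepM* is not transcribed.
→ *kepM* is OFF.
0 of the 5 genes are transcribed.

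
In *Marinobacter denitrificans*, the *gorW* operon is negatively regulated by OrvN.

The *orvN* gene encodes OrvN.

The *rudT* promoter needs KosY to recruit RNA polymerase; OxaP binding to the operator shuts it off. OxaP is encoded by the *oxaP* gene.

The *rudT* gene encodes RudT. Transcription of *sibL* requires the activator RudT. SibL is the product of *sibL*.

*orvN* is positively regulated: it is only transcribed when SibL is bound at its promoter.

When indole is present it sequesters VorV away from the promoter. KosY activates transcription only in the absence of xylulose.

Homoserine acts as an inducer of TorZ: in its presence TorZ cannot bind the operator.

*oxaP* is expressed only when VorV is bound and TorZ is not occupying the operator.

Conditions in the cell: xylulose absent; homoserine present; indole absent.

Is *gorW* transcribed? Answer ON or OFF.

Indole is absent, so VorV is active.
Homoserine is present, so TorZ is inactive.
No repressor is bound and VorV is active, so *oxaP* is transcribed.
So OxaP is produced and active.
Xylulose is absent, so KosY is active.
With repressor OxaP bound, *rudT* is not transcribed.
So RudT is not produced.
Required activator RudT is absent, so *sibL* is not transcribed.
So SibL is not produced.
Required activator SibL is absent, so *orvN* is not transcribed.
So OrvN is not produced.
With no repressor bound, *gorW* is transcribed.

ON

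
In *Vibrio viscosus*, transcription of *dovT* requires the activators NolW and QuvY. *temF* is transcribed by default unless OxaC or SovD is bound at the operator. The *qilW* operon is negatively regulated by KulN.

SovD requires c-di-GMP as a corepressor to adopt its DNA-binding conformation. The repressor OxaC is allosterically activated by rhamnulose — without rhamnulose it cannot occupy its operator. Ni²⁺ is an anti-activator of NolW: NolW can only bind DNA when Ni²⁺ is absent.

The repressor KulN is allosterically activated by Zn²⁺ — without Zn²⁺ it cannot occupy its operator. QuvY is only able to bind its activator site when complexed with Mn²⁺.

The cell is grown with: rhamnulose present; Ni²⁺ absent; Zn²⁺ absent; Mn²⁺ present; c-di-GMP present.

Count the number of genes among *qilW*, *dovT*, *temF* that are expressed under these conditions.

Zn²⁺ is absent, so KulN is inactive.
With no repressor bound, *qilW* is transcribed.
→ *qilW* is ON.
Ni²⁺ is absent, so NolW is active.
Mn²⁺ is present, so QuvY is active.
No repressor is bound and NolW and QuvY are active, so *dovT* is transcribed.
→ *dovT* is ON.
Rhamnulose is present, so OxaC is active.
c-di-GMP is present, so SovD is active.
With repressor OxaC bound, *temF* is not transcribed.
→ *temF* is OFF.
2 of the 3 genes are transcribed.

2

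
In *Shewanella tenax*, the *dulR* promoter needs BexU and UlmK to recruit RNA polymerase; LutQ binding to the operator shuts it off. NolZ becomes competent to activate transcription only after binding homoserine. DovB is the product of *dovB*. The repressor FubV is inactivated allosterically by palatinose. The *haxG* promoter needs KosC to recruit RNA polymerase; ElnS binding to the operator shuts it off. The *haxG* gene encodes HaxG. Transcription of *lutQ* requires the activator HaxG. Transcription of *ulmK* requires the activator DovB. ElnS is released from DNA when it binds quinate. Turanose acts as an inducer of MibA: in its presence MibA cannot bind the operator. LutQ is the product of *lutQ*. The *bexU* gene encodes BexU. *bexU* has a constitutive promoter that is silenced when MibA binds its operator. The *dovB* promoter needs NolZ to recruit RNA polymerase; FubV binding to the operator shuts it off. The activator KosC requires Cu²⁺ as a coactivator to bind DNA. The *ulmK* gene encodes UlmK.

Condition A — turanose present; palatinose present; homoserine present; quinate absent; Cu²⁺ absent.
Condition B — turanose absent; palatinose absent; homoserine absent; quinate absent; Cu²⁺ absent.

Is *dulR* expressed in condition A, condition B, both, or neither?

Condition A:
Turanose is present, so MibA is inactive.
With no repressor bound, *bexU* is transcribed.
So BexU is produced and active.
Palatinose is present, so FubV is inactive.
Homoserine is present, so NolZ is active.
No repressor is bound and NolZ is active, so *dovB* is transcribed.
So DovB is produced and active.
No repressor is bound and DovB is active, so *ulmK* is transcribed.
So UlmK is produced and active.
Quinate is absent, so ElnS is active.
Cu²⁺ is absent, so KosC is inactive.
With repressor ElnS bound, *haxG* is not transcribed.
So HaxG is not produced.
Required activator HaxG is absent, so *lutQ* is not transcribed.
So LutQ is not produced.
No repressor is bound and BexU and UlmK are active, so *dulR* is transcribed.
→ *dulR* is ON in A.
Condition B:
Turanose is absent, so MibA is active.
With repressor MibA bound, *bexU* is not transcribed.
So BexU is not produced.
Palatinose is absent, so FubV is active.
Homoserine is absent, so NolZ is inactive.
With repressor FubV bound, *dovB* is not transcribed.
So DovB is not produced.
Required activator DovB is absent, so *ulmK* is not transcribed.
So UlmK is not produced.
Quinate is absent, so ElnS is active.
Cu²⁺ is absent, so KosC is inactive.
With repressor ElnS bound, *haxG* is not transcribed.
So HaxG is not produced.
Required activator HaxG is absent, so *lutQ* is not transcribed.
So LutQ is not produced.
Required activator BexU is absent, so *dulR* is not transcribed.
→ *dulR* is OFF in B.

A only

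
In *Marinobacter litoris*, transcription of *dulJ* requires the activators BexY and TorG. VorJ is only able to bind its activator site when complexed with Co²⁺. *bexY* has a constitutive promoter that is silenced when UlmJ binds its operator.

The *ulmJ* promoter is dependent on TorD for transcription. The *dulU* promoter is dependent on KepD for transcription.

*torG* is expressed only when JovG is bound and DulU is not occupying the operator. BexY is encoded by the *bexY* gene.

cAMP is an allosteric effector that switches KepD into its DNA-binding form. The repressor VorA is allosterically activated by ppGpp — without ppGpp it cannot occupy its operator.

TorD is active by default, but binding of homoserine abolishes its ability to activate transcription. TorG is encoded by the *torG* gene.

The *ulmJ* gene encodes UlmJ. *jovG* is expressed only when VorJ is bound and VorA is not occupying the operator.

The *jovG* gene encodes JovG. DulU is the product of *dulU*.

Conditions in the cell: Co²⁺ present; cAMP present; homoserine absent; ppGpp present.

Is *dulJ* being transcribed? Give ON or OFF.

Homoserine is absent, so TorD is active.
No repressor is bound and TorD is active, so *ulmJ* is transcribed.
So UlmJ is produced and active.
With repressor UlmJ bound, *bexY* is not transcribed.
So BexY is not produced.
cAMP is present, so KepD is active.
No repressor is bound and KepD is active, so *dulU* is transcribed.
So DulU is produced and active.
ppGpp is present, so VorA is active.
Co²⁺ is present, so VorJ is active.
With repressor VorA bound, *jovG* is not transcribed.
So JovG is not produced.
With repressor DulU bound, *torG* is not transcribed.
So TorG is not produced.
Required activator BexY is absent, so *dulJ* is not transcribed.

OFF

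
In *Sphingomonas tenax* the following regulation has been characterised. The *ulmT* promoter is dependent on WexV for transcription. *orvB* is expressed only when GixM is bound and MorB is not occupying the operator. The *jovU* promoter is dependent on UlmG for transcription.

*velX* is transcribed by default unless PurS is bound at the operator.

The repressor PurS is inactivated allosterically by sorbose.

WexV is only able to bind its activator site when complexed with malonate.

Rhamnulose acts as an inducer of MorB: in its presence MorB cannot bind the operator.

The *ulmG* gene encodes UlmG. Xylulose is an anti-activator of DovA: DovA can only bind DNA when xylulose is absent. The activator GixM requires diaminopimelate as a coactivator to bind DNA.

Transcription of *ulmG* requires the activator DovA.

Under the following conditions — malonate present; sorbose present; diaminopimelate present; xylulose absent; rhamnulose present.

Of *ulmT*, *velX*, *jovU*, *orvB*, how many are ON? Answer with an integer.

4

Malonate is present, so WexV is active.
No repressor is bound and WexV is active, so *ulmT* is transcribed.
→ *ulmT* is ON.
Sorbose is present, so PurS is inactive.
With no repressor bound, *velX* is transcribed.
→ *velX* is ON.
Xylulose is absent, so DovA is active.
No repressor is bound and DovA is active, so *ulmG* is transcribed.
So UlmG is produced and active.
No repressor is bound and UlmG is active, so *jovU* is transcribed.
→ *jovU* is ON.
Diaminopimelate is present, so GixM is active.
Rhamnulose is present, so MorB is inactive.
No repressor is bound and GixM is active, so *orvB* is transcribed.
→ *orvB* is ON.
4 of the 4 genes are transcribed.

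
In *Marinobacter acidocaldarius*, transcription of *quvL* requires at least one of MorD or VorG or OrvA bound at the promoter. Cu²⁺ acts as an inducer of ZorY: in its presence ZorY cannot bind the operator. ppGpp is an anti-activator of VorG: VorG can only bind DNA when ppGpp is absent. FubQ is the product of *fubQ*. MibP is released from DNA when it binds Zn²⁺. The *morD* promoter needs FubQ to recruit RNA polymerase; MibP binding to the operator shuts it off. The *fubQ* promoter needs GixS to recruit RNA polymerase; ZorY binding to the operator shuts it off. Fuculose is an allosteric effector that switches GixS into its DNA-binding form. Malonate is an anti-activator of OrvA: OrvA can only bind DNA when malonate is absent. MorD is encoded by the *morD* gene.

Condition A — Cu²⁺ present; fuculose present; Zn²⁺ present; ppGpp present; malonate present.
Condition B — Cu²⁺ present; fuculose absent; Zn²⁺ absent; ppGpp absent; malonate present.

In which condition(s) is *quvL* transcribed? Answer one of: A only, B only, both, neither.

Condition A:
Cu²⁺ is present, so ZorY is inactive.
Fuculose is present, so GixS is active.
No repressor is bound and GixS is active, so *fubQ* is transcribed.
So FubQ is produced and active.
Zn²⁺ is present, so MibP is inactive.
No repressor is bound and FubQ is active, so *morD* is transcribed.
So MorD is produced and active.
ppGpp is present, so VorG is inactive.
Malonate is present, so OrvA is inactive.
Activator MorD is present, so *quvL* is transcribed.
→ *quvL* is ON in A.
Condition B:
Cu²⁺ is present, so ZorY is inactive.
Fuculose is absent, so GixS is inactive.
Required activator GixS is absent, so *fubQ* is not transcribed.
So FubQ is not produced.
Zn²⁺ is absent, so MibP is active.
With repressor MibP bound, *morD* is not transcribed.
So MorD is not produced.
ppGpp is absent, so VorG is active.
Malonate is present, so OrvA is inactive.
Activator VorG is present, so *quvL* is transcribed.
→ *quvL* is ON in B.

both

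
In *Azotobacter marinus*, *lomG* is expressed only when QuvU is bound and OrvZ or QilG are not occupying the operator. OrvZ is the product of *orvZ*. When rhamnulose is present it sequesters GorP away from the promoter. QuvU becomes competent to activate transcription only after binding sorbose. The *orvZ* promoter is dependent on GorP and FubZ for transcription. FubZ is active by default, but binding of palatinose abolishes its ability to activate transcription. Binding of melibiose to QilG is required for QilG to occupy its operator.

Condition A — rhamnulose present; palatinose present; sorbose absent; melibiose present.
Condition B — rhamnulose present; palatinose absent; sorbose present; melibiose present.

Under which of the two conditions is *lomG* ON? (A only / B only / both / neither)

Condition A:
Rhamnulose is present, so GorP is inactive.
Palatinose is present, so FubZ is inactive.
Required activator GorP is absent, so *orvZ* is not transcribed.
So OrvZ is not produced.
Sorbose is absent, so QuvU is inactive.
Melibiose is present, so QilG is active.
With repressor QilG bound, *lomG* is not transcribed.
→ *lomG* is OFF in A.
Condition B:
Rhamnulose is present, so GorP is inactive.
Palatinose is absent, so FubZ is active.
Required activator GorP is absent, so *orvZ* is not transcribed.
So OrvZ is not produced.
Sorbose is present, so QuvU is active.
Melibiose is present, so QilG is active.
With repressor QilG bound, *lomG* is not transcribed.
→ *lomG* is OFF in B.

neither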